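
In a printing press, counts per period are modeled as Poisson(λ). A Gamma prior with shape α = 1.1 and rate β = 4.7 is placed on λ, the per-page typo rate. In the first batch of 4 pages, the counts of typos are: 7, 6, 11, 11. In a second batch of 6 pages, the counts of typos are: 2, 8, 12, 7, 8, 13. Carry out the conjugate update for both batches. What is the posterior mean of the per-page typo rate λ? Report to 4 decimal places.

5.8571

With a Gamma(shape α, rate β) prior, the Poisson likelihood is conjugate: the posterior is Gamma(α + ΣXᵢ, β + n).
Batch 1: sum of counts S = 35 over n = 4 pages.
After batch 1: Gamma(α+S, β+n) = Gamma(1.1+35, 4.7+4) = Gamma(36.1, 8.7).
Batch 2: sum of counts S = 50 over n = 6 pages.
After batch 2: Gamma(α+S, β+n) = Gamma(36.1+50, 8.7+6) = Gamma(86.1, 14.7).
Posterior mean = α/β = 86.1/14.7 = 5.8571.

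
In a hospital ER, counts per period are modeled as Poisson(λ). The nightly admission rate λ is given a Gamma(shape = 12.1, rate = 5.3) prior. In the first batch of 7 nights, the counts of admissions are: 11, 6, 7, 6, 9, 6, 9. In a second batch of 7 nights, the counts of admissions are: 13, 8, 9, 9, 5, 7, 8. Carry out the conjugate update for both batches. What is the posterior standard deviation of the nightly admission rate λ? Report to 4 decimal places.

0.5795

With a Gamma(shape α, rate β) prior, the Poisson likelihood is conjugate: the posterior is Gamma(α + ΣXᵢ, β + n).
Batch 1: sum of counts S = 54 over n = 7 nights.
After batch 1: Gamma(α+S, β+n) = Gamma(12.1+54, 5.3+7) = Gamma(66.1, 12.3).
Batch 2: sum of counts S = 59 over n = 7 nights.
After batch 2: Gamma(α+S, β+n) = Gamma(66.1+59, 12.3+7) = Gamma(125.1, 19.3).
SD = √α/β = √125.1/19.3 = 0.5795.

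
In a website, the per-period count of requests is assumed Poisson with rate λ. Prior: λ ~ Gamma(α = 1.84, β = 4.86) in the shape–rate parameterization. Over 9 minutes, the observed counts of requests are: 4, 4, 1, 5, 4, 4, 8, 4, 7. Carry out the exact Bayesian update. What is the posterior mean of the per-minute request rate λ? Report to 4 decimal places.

3.0909

With a Gamma(shape α, rate β) prior, the Poisson likelihood is conjugate: the posterior is Gamma(α + ΣXᵢ, β + n).
Sum of counts S = 41 over n = 9 minutes.
Posterior: Gamma(α+S, β+n) = Gamma(1.84+41, 4.86+9) = Gamma(42.84, 13.86).
Posterior mean = α/β = 42.84/13.86 = 3.0909.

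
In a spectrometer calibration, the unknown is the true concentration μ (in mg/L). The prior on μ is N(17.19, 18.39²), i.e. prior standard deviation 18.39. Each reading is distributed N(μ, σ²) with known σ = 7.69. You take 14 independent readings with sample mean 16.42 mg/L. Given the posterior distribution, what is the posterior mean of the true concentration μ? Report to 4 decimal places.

For Normal data with known variance σ², a Normal(μ₀, σ₀²) prior on μ is conjugate. Posterior precision = 1/σ₀² + n/σ²; posterior mean is the precision-weighted average of μ₀ and x̄.
n·x̄ = 14·16.42 = 229.88.
σ₀² = 18.39² = 338.1921, σ² = 7.69² = 59.1361; σ² + n·σ₀² = 59.1361 + 14·338.1921 = 4793.8255.
Posterior mean = (μ₀/σ₀² + n·x̄/σ²)/(1/σ₀² + n/σ²) = (σ²·μ₀ + σ₀²·n·x̄)/(σ² + n·σ₀²) = (59.1361·17.19 + 338.1921·229.88)/4793.8255 = 78760.149507/4793.8255 = 16.4295.

16.4295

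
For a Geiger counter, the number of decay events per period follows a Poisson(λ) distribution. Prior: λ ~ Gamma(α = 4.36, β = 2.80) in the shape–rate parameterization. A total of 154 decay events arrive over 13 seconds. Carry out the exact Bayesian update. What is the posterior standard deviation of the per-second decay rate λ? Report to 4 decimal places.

With a Gamma(shape α, rate β) prior, the Poisson likelihood is conjugate: the posterior is Gamma(α + ΣXᵢ, β + n).
Posterior: Gamma(α+S, β+n) = Gamma(4.36+154, 2.80+13) = Gamma(158.36, 15.80).
SD = √α/β = √158.36/15.80 = 0.7965.

0.7965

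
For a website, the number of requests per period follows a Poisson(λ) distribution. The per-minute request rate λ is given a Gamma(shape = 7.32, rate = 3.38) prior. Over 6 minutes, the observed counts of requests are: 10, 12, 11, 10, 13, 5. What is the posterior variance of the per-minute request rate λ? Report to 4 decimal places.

0.7765

With a Gamma(shape α, rate β) prior, the Poisson likelihood is conjugate: the posterior is Gamma(α + ΣXᵢ, β + n).
Sum of counts S = 61 over n = 6 minutes.
Posterior: Gamma(α+S, β+n) = Gamma(7.32+61, 3.38+6) = Gamma(68.32, 9.38).
Var = α/β² = 68.32/9.38² = 0.7765.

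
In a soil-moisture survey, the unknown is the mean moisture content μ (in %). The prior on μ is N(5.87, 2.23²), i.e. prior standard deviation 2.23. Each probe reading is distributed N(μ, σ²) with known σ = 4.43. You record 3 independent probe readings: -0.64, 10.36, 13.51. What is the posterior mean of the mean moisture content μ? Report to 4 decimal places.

6.6791

For Normal data with known variance σ², a Normal(μ₀, σ₀²) prior on μ is conjugate. Posterior precision = 1/σ₀² + n/σ²; posterior mean is the precision-weighted average of μ₀ and x̄.
Σxᵢ = (-0.64) + 10.36 + 13.51 = 23.23, so n·x̄ = 23.23.
σ₀² = 2.23² = 4.9729, σ² = 4.43² = 19.6249; σ² + n·σ₀² = 19.6249 + 3·4.9729 = 34.5436.
Posterior mean = (μ₀/σ₀² + n·x̄/σ²)/(1/σ₀² + n/σ²) = (σ²·μ₀ + σ₀²·n·x̄)/(σ² + n·σ₀²) = (19.6249·5.87 + 4.9729·23.23)/34.5436 = 230.71863/34.5436 = 6.6791.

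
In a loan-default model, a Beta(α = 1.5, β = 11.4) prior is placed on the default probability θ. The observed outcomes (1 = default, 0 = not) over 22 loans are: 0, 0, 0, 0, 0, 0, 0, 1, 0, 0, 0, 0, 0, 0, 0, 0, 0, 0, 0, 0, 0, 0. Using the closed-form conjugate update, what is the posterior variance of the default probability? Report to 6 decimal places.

0.001852

The Beta prior is conjugate to a Binomial/Bernoulli likelihood; the update adds successes to α and failures to β.
Posterior: Beta(α+k, β+n−k) = Beta(1.5+1, 11.4+21) = Beta(2.5, 32.4).
Var = αβ/((α+β)²(α+β+1)) = 2.5·32.4/(34.9²·35.9) = 0.001852.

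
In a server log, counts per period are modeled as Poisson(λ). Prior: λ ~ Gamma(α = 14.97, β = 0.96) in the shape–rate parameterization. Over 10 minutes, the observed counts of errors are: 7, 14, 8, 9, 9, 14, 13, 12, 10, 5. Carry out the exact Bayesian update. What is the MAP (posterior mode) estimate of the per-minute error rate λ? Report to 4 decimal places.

10.4900

With a Gamma(shape α, rate β) prior, the Poisson likelihood is conjugate: the posterior is Gamma(α + ΣXᵢ, β + n).
Sum of counts S = 101 over n = 10 minutes.
Posterior: Gamma(α+S, β+n) = Gamma(14.97+101, 0.96+10) = Gamma(115.97, 10.96).
Mode of Gamma(α,β) for α≥1 is (α−1)/β = 114.97/10.96 = 10.4900.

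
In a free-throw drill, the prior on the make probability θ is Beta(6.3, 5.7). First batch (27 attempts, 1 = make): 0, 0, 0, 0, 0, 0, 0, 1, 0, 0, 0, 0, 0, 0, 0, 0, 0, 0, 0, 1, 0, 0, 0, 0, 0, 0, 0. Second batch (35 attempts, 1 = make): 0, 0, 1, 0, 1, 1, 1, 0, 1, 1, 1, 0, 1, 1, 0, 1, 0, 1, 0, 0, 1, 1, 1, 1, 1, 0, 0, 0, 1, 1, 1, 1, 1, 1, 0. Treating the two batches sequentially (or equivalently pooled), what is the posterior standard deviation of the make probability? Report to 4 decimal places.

The Beta prior is conjugate to a Binomial/Bernoulli likelihood; the update adds successes to α and failures to β.
After batch 1: Beta(6.3+2, 5.7+25) = Beta(8.3, 30.7).
After batch 2: Beta(8.3+22, 30.7+13) = Beta(30.3, 43.7).
Var = αβ/((α+β)²(α+β+1)) = 30.3·43.7/(74.0²·75.0) = 0.00322403; SD = √0.00322403 = 0.0568.

0.0568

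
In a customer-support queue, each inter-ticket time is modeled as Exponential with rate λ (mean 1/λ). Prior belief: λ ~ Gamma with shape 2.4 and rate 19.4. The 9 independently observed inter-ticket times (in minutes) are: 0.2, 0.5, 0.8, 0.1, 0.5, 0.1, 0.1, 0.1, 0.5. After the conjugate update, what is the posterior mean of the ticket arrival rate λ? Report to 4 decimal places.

0.5112

With a Gamma(shape α, rate β) prior on the exponential rate λ, the posterior after n observations with total T = Σxᵢ is Gamma(α+n, β+T).
Sum of observations T = 2.9 minutes; n = 9.
Posterior: Gamma(2.4+9, 19.4+2.9) = Gamma(11.4, 22.3).
Posterior mean of λ = α/β = 11.4/22.3 = 0.5112.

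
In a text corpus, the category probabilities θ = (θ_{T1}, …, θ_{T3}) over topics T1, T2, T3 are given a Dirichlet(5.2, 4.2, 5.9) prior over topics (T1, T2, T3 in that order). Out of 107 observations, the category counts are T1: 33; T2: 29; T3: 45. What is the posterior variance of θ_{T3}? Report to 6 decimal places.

0.001971

The Dirichlet prior is conjugate to the Multinomial likelihood: each posterior αⱼ = prior αⱼ + observed count nⱼ.
Posterior concentration: (38.2, 33.2, 50.9), total = 122.3.
Var[θ_j] = α_j(Σα−α_j)/((Σα)²(Σα+1)) = 50.9·71.4/(122.3²·123.3) = 0.001971.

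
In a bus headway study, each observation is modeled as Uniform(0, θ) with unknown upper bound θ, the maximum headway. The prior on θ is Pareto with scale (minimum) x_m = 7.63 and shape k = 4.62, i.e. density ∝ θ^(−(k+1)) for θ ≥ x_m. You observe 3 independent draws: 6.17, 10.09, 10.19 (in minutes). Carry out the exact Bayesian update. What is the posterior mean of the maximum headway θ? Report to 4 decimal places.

A Pareto(scale x_m, shape k) prior on the upper bound θ of Uniform(0, θ) is conjugate: posterior is Pareto(max(x_m, max xᵢ), k + n).
Sample maximum = 10.19; prior scale x_m = 7.63 → posterior scale = max = 10.19.
Posterior shape = 4.62 + 3 = 7.62.
E[θ|data] = k·x_m/(k−1) = 7.62·10.19/6.62 = 11.7293.

11.7293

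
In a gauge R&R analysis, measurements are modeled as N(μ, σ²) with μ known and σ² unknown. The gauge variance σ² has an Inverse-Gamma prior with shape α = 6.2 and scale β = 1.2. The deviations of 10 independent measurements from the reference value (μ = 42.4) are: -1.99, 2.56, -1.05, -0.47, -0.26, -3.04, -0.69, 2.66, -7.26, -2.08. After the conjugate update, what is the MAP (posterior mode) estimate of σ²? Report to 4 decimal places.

With known mean μ and an Inverse-Gamma(α, β) prior on σ², the Normal likelihood is conjugate: posterior is Inv-Gamma(α + n/2, β + Σ(xᵢ−μ)²/2).
Σ(xᵢ−μ)² = (-1.99)² + (2.56)² + (-1.05)² + (-0.47)² + (-0.26)² + (-3.04)² + (-0.69)² + (2.66)² + (-7.26)² + (-2.08)² = 85.7320.
Posterior: Inv-Gamma(6.2 + 10/2, 1.2 + 85.7320/2) = Inv-Gamma(11.20, 44.06600).
Mode = β/(α+1) = 44.06600/12.20 = 3.6120.

3.6120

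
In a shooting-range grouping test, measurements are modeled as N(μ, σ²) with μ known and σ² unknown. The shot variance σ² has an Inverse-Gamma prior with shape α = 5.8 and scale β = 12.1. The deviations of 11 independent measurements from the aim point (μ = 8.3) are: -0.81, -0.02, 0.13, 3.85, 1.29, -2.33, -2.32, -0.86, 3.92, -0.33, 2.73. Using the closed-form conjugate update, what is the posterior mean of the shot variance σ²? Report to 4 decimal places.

3.6815

With known mean μ and an Inverse-Gamma(α, β) prior on σ², the Normal likelihood is conjugate: posterior is Inv-Gamma(α + n/2, β + Σ(xᵢ−μ)²/2).
Σ(xᵢ−μ)² = (-0.81)² + (-0.02)² + (0.13)² + (3.85)² + (1.29)² + (-2.33)² + (-2.32)² + (-0.86)² + (3.92)² + (-0.33)² + (2.73)² = 51.6391.
Posterior: Inv-Gamma(5.8 + 11/2, 12.1 + 51.6391/2) = Inv-Gamma(11.30, 37.91955).
E[σ²|data] = β/(α−1) = 37.91955/10.30 = 3.6815.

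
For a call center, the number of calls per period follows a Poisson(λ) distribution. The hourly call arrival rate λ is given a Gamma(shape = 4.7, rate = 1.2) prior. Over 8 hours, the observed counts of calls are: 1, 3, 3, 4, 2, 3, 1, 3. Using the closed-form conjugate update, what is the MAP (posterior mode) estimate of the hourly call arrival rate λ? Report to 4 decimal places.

2.5761

With a Gamma(shape α, rate β) prior, the Poisson likelihood is conjugate: the posterior is Gamma(α + ΣXᵢ, β + n).
Sum of counts S = 20 over n = 8 hours.
Posterior: Gamma(α+S, β+n) = Gamma(4.7+20, 1.2+8) = Gamma(24.7, 9.2).
Mode of Gamma(α,β) for α≥1 is (α−1)/β = 23.7/9.2 = 2.5761.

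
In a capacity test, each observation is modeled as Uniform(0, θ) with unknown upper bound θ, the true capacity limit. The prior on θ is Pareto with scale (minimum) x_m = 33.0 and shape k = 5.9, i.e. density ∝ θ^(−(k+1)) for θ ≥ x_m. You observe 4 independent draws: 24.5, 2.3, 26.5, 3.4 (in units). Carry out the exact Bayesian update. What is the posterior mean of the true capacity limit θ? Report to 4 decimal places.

36.7079

A Pareto(scale x_m, shape k) prior on the upper bound θ of Uniform(0, θ) is conjugate: posterior is Pareto(max(x_m, max xᵢ), k + n).
Sample maximum = 26.5; prior scale x_m = 33.0 → posterior scale = max = 33.0.
Posterior shape = 5.9 + 4 = 9.9.
E[θ|data] = k·x_m/(k−1) = 9.9·33.0/8.9 = 36.7079.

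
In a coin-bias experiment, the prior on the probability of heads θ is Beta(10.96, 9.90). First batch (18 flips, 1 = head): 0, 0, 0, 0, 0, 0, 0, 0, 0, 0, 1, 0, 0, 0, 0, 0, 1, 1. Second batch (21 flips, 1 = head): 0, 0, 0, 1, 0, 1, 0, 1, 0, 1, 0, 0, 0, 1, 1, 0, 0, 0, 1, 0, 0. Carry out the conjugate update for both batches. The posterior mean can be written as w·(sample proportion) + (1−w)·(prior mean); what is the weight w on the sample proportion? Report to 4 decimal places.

0.6515

The Beta prior is conjugate to a Binomial/Bernoulli likelihood; the update adds successes to α and failures to β.
Total number of flips: n = 18 + 21 = 39.
Posterior mean = (α₀+k)/(α₀+β₀+n) = [n/(α₀+β₀+n)]·(k/n) + [(α₀+β₀)/(α₀+β₀+n)]·α₀/(α₀+β₀), so only n and the prior enter the weight.
The weight on the data is w = n/(α₀+β₀+n) = 39/(10.96+9.90+39) = 39/59.86 = 0.6515.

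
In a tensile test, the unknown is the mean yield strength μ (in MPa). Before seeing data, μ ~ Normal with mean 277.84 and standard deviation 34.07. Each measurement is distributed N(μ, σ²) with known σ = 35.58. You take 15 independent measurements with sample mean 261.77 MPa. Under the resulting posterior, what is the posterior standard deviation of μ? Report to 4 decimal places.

For Normal data with known variance σ², a Normal(μ₀, σ₀²) prior on μ is conjugate. Posterior precision = 1/σ₀² + n/σ²; posterior mean is the precision-weighted average of μ₀ and x̄.
σ₀² = 34.07² = 1160.7649, σ² = 35.58² = 1265.9364; σ² + n·σ₀² = 1265.9364 + 15·1160.7649 = 18677.4099.
Posterior precision = 1/σ₀² + n/σ² = 1/1160.7649 + 15/1265.9364 = (σ² + n·σ₀²)/(σ₀²σ²) = 18677.4099/(1160.7649·1265.9364); posterior variance σₙ² = σ₀²σ²/(σ² + n·σ₀²) = 1160.7649·1265.9364/18677.4099 = 78.675499.
Posterior SD = √σₙ² = √(1160.7649·1265.9364/18677.4099) = 8.8699.

8.8699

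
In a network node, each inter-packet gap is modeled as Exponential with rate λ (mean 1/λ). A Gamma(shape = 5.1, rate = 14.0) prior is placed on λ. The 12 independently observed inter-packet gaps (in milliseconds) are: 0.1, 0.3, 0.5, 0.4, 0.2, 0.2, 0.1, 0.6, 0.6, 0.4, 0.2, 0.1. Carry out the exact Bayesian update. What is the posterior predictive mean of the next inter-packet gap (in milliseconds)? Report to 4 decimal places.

1.0994

With a Gamma(shape α, rate β) prior on the exponential rate λ, the posterior after n observations with total T = Σxᵢ is Gamma(α+n, β+T).
Sum of observations T = 3.7 milliseconds; n = 12.
Posterior: Gamma(5.1+12, 14.0+3.7) = Gamma(17.1, 17.7).
The predictive distribution for the next observation is Lomax; its mean is β/(α−1) = 17.7/16.1 = 1.0994.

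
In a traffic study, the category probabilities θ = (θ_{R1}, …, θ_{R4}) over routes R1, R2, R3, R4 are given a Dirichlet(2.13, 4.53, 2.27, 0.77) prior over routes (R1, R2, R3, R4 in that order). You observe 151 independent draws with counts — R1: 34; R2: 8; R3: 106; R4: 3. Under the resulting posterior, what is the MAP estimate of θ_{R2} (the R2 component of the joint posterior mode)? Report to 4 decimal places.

0.0736

The Dirichlet prior is conjugate to the Multinomial likelihood: each posterior αⱼ = prior αⱼ + observed count nⱼ.
Posterior concentration: (36.13, 12.53, 108.27, 3.77), total = 160.70.
Joint mode component: (α_{R2}−1)/(Σα−K) = 11.53/156.70 = 0.0736.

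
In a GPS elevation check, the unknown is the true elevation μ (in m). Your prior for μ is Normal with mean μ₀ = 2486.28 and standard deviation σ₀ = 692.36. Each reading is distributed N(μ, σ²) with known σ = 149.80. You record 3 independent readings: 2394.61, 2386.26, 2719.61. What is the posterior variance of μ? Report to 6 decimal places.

For Normal data with known variance σ², a Normal(μ₀, σ₀²) prior on μ is conjugate. Posterior precision = 1/σ₀² + n/σ²; posterior mean is the precision-weighted average of μ₀ and x̄.
σ₀² = 692.36² = 479362.3696, σ² = 149.80² = 22440.04; σ² + n·σ₀² = 22440.04 + 3·479362.3696 = 1460527.1488.
Posterior precision = 1/σ₀² + n/σ² = 1/479362.3696 + 3/22440.04 = (σ² + n·σ₀²)/(σ₀²σ²) = 1460527.1488/(479362.3696·22440.04); posterior variance σₙ² = σ₀²σ²/(σ² + n·σ₀²) = 479362.3696·22440.04/1460527.1488 = 7365.087843.

7365.087843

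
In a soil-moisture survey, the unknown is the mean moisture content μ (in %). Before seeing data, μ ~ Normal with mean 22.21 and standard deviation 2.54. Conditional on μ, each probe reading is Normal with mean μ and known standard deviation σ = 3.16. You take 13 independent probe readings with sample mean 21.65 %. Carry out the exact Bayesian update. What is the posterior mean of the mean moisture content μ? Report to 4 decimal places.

21.7096

For Normal data with known variance σ², a Normal(μ₀, σ₀²) prior on μ is conjugate. Posterior precision = 1/σ₀² + n/σ²; posterior mean is the precision-weighted average of μ₀ and x̄.
n·x̄ = 13·21.65 = 281.45.
σ₀² = 2.54² = 6.4516, σ² = 3.16² = 9.9856; σ² + n·σ₀² = 9.9856 + 13·6.4516 = 93.8564.
Posterior mean = (μ₀/σ₀² + n·x̄/σ²)/(1/σ₀² + n/σ²) = (σ²·μ₀ + σ₀²·n·x̄)/(σ² + n·σ₀²) = (9.9856·22.21 + 6.4516·281.45)/93.8564 = 2037.582996/93.8564 = 21.7096.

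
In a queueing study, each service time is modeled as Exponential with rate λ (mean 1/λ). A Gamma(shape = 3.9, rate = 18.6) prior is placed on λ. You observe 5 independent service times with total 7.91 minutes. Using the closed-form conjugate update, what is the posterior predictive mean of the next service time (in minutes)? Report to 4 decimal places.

3.3557

With a Gamma(shape α, rate β) prior on the exponential rate λ, the posterior after n observations with total T = Σxᵢ is Gamma(α+n, β+T).
Posterior: Gamma(3.9+5, 18.6+7.91) = Gamma(8.9, 26.51).
The predictive distribution for the next observation is Lomax; its mean is β/(α−1) = 26.51/7.9 = 3.3557.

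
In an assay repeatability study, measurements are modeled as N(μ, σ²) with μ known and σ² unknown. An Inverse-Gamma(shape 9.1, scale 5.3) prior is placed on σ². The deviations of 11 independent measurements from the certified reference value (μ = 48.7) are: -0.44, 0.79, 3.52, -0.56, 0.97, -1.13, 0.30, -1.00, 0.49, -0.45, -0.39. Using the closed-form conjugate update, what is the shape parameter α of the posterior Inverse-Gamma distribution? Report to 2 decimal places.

With known mean μ and an Inverse-Gamma(α, β) prior on σ², the Normal likelihood is conjugate: posterior is Inv-Gamma(α + n/2, β + Σ(xᵢ−μ)²/2).
Σ(xᵢ−μ)² = (-0.44)² + (0.79)² + (3.52)² + (-0.56)² + (0.97)² + (-1.13)² + (0.30)² + (-1.00)² + (0.49)² + (-0.45)² + (-0.39)² = 17.4242.
Posterior: Inv-Gamma(9.1 + 11/2, 5.3 + 17.4242/2) = Inv-Gamma(14.60, 14.01210).
Posterior α = 14.60.

14.60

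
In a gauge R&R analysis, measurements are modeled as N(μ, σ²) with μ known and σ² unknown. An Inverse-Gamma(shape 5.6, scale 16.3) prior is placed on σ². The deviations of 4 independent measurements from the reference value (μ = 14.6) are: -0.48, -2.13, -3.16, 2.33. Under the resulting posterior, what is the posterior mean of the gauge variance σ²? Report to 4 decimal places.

With known mean μ and an Inverse-Gamma(α, β) prior on σ², the Normal likelihood is conjugate: posterior is Inv-Gamma(α + n/2, β + Σ(xᵢ−μ)²/2).
Σ(xᵢ−μ)² = (-0.48)² + (-2.13)² + (-3.16)² + (2.33)² = 20.1818.
Posterior: Inv-Gamma(5.6 + 4/2, 16.3 + 20.1818/2) = Inv-Gamma(7.60, 26.39090).
E[σ²|data] = β/(α−1) = 26.39090/6.60 = 3.9986.

3.9986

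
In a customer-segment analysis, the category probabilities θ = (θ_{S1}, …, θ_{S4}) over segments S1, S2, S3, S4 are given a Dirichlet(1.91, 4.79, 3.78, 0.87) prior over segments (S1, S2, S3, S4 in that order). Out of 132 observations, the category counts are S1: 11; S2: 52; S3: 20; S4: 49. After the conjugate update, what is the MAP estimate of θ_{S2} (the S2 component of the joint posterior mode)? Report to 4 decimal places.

The Dirichlet prior is conjugate to the Multinomial likelihood: each posterior αⱼ = prior αⱼ + observed count nⱼ.
Posterior concentration: (12.91, 56.79, 23.78, 49.87), total = 143.35.
Joint mode component: (α_{S2}−1)/(Σα−K) = 55.79/139.35 = 0.4004.

0.4004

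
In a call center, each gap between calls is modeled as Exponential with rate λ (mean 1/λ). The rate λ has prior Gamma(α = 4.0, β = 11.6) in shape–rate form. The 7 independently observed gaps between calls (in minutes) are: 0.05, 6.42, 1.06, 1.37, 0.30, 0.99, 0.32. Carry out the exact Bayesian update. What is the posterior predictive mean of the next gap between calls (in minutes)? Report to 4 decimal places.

With a Gamma(shape α, rate β) prior on the exponential rate λ, the posterior after n observations with total T = Σxᵢ is Gamma(α+n, β+T).
Sum of observations T = 10.51 minutes; n = 7.
Posterior: Gamma(4.0+7, 11.6+10.51) = Gamma(11.0, 22.11).
The predictive distribution for the next observation is Lomax; its mean is β/(α−1) = 22.11/10.0 = 2.2110.

2.2110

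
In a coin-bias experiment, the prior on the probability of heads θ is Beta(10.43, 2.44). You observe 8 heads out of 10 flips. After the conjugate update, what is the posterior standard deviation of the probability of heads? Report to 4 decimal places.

0.0810

The Beta prior is conjugate to a Binomial/Bernoulli likelihood; the update adds successes to α and failures to β.
Posterior: Beta(α+k, β+n−k) = Beta(10.43+8, 2.44+2) = Beta(18.43, 4.44).
Var = αβ/((α+β)²(α+β+1)) = 18.43·4.44/(22.87²·23.87) = 0.00655426; SD = √0.00655426 = 0.0810.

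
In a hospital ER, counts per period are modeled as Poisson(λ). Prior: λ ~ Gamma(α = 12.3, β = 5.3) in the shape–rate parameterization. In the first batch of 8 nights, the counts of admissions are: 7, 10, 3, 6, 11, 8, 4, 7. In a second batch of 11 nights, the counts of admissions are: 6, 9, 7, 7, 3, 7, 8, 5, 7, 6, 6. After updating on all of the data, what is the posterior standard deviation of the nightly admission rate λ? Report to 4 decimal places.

With a Gamma(shape α, rate β) prior, the Poisson likelihood is conjugate: the posterior is Gamma(α + ΣXᵢ, β + n).
Batch 1: sum of counts S = 56 over n = 8 nights.
After batch 1: Gamma(α+S, β+n) = Gamma(12.3+56, 5.3+8) = Gamma(68.3, 13.3).
Batch 2: sum of counts S = 71 over n = 11 nights.
After batch 2: Gamma(α+S, β+n) = Gamma(68.3+71, 13.3+11) = Gamma(139.3, 24.3).
SD = √α/β = √139.3/24.3 = 0.4857.

0.4857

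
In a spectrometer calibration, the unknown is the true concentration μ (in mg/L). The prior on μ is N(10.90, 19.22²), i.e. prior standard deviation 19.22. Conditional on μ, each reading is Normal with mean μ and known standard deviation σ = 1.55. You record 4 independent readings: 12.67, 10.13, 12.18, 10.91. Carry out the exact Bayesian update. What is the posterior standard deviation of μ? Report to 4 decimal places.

0.7744

For Normal data with known variance σ², a Normal(μ₀, σ₀²) prior on μ is conjugate. Posterior precision = 1/σ₀² + n/σ²; posterior mean is the precision-weighted average of μ₀ and x̄.
σ₀² = 19.22² = 369.4084, σ² = 1.55² = 2.4025; σ² + n·σ₀² = 2.4025 + 4·369.4084 = 1480.0361.
Posterior precision = 1/σ₀² + n/σ² = 1/369.4084 + 4/2.4025 = (σ² + n·σ₀²)/(σ₀²σ²) = 1480.0361/(369.4084·2.4025); posterior variance σₙ² = σ₀²σ²/(σ² + n·σ₀²) = 369.4084·2.4025/1480.0361 = 0.599650.
Posterior SD = √σₙ² = √(369.4084·2.4025/1480.0361) = 0.7744.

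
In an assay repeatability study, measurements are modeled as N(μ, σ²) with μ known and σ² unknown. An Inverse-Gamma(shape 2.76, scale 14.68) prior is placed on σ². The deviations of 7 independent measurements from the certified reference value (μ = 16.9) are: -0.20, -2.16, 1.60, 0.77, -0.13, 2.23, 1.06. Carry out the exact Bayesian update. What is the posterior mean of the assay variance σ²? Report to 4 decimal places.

With known mean μ and an Inverse-Gamma(α, β) prior on σ², the Normal likelihood is conjugate: posterior is Inv-Gamma(α + n/2, β + Σ(xᵢ−μ)²/2).
Σ(xᵢ−μ)² = (-0.20)² + (-2.16)² + (1.60)² + (0.77)² + (-0.13)² + (2.23)² + (1.06)² = 13.9719.
Posterior: Inv-Gamma(2.76 + 7/2, 14.68 + 13.9719/2) = Inv-Gamma(6.26, 21.66595).
E[σ²|data] = β/(α−1) = 21.66595/5.26 = 4.1190.

4.1190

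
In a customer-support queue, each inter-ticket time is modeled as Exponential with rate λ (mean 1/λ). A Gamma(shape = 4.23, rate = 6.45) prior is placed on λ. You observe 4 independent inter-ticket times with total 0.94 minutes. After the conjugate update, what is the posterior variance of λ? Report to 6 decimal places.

With a Gamma(shape α, rate β) prior on the exponential rate λ, the posterior after n observations with total T = Σxᵢ is Gamma(α+n, β+T).
Posterior: Gamma(4.23+4, 6.45+0.94) = Gamma(8.23, 7.39).
Var = α/β² = 0.150699.

0.150699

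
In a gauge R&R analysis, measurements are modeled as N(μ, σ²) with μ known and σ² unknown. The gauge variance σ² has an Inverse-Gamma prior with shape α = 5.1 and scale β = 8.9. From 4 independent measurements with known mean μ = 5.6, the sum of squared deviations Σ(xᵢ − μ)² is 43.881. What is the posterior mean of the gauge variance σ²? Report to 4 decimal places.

5.0558

With known mean μ and an Inverse-Gamma(α, β) prior on σ², the Normal likelihood is conjugate: posterior is Inv-Gamma(α + n/2, β + Σ(xᵢ−μ)²/2).
Posterior: Inv-Gamma(5.1 + 4/2, 8.9 + 43.881/2) = Inv-Gamma(7.10, 30.8405).
E[σ²|data] = β/(α−1) = 30.8405/6.10 = 5.0558.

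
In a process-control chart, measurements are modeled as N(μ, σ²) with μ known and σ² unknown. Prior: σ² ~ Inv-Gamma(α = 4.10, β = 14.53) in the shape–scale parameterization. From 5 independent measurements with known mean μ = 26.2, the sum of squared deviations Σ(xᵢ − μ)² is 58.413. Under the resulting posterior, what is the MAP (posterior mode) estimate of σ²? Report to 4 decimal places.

5.7548

With known mean μ and an Inverse-Gamma(α, β) prior on σ², the Normal likelihood is conjugate: posterior is Inv-Gamma(α + n/2, β + Σ(xᵢ−μ)²/2).
Posterior: Inv-Gamma(4.10 + 5/2, 14.53 + 58.413/2) = Inv-Gamma(6.60, 43.7365).
Mode = β/(α+1) = 43.7365/7.60 = 5.7548.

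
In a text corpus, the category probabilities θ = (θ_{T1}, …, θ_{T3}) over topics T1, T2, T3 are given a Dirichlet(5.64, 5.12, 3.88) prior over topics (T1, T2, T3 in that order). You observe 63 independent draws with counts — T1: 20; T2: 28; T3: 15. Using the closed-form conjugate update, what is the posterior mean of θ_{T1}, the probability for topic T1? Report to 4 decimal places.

0.3302

The Dirichlet prior is conjugate to the Multinomial likelihood: each posterior αⱼ = prior αⱼ + observed count nⱼ.
Posterior concentration: (25.64, 33.12, 18.88), total = 77.64.
E[θ_{T1}|data] = α_{T1}/Σα = 25.64/77.64 = 0.3302.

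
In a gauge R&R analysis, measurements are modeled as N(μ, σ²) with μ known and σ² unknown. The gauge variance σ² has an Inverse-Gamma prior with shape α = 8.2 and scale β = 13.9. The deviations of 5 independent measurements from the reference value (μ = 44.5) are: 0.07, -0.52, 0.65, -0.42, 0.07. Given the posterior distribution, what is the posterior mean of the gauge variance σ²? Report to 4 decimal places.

1.4783

With known mean μ and an Inverse-Gamma(α, β) prior on σ², the Normal likelihood is conjugate: posterior is Inv-Gamma(α + n/2, β + Σ(xᵢ−μ)²/2).
Σ(xᵢ−μ)² = (0.07)² + (-0.52)² + (0.65)² + (-0.42)² + (0.07)² = 0.8791.
Posterior: Inv-Gamma(8.2 + 5/2, 13.9 + 0.8791/2) = Inv-Gamma(10.70, 14.33955).
E[σ²|data] = β/(α−1) = 14.33955/9.70 = 1.4783.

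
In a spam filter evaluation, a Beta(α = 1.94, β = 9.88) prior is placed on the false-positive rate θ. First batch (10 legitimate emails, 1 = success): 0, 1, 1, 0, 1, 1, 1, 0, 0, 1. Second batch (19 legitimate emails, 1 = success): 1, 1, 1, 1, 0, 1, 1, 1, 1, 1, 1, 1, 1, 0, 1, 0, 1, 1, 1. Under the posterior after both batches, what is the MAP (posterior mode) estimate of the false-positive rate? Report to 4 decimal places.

0.5909

The Beta prior is conjugate to a Binomial/Bernoulli likelihood; the update adds successes to α and failures to β.
After batch 1: Beta(1.94+6, 9.88+4) = Beta(7.94, 13.88).
After batch 2: Beta(7.94+16, 13.88+3) = Beta(23.94, 16.88).
Mode of Beta(a,b) for a,b>1 is (a−1)/(a+b−2) = 22.94/38.82 = 0.5909.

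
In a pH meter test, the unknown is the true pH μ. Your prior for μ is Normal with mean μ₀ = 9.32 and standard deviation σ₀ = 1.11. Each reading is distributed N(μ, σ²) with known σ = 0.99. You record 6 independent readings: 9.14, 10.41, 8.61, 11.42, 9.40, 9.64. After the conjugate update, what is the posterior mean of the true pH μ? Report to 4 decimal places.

For Normal data with known variance σ², a Normal(μ₀, σ₀²) prior on μ is conjugate. Posterior precision = 1/σ₀² + n/σ²; posterior mean is the precision-weighted average of μ₀ and x̄.
Σxᵢ = 9.14 + 10.41 + 8.61 + 11.42 + 9.40 + 9.64 = 58.62, so n·x̄ = 58.62.
σ₀² = 1.11² = 1.2321, σ² = 0.99² = 0.9801; σ² + n·σ₀² = 0.9801 + 6·1.2321 = 8.3727.
Posterior mean = (μ₀/σ₀² + n·x̄/σ²)/(1/σ₀² + n/σ²) = (σ²·μ₀ + σ₀²·n·x̄)/(σ² + n·σ₀²) = (0.9801·9.32 + 1.2321·58.62)/8.3727 = 81.360234/8.3727 = 9.7173.

9.7173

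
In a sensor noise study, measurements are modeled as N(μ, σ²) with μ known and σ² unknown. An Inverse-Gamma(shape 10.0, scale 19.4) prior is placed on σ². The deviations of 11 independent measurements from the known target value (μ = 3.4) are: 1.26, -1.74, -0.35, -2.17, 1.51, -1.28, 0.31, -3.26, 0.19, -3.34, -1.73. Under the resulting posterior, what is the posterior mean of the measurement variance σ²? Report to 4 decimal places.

With known mean μ and an Inverse-Gamma(α, β) prior on σ², the Normal likelihood is conjugate: posterior is Inv-Gamma(α + n/2, β + Σ(xᵢ−μ)²/2).
Σ(xᵢ−μ)² = (1.26)² + (-1.74)² + (-0.35)² + (-2.17)² + (1.51)² + (-1.28)² + (0.31)² + (-3.26)² + (0.19)² + (-3.34)² + (-1.73)² = 38.2734.
Posterior: Inv-Gamma(10.0 + 11/2, 19.4 + 38.2734/2) = Inv-Gamma(15.50, 38.53670).
E[σ²|data] = β/(α−1) = 38.53670/14.50 = 2.6577.

2.6577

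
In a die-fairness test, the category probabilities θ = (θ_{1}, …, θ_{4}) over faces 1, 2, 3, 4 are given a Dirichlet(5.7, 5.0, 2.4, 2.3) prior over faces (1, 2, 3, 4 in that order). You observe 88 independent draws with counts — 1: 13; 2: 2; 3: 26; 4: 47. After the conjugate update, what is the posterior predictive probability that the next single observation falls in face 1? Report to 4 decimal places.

The Dirichlet prior is conjugate to the Multinomial likelihood: each posterior αⱼ = prior αⱼ + observed count nⱼ.
Posterior concentration: (18.7, 7.0, 28.4, 49.3), total = 103.4.
P(next = 1 | data) = α_{1}/Σα = 0.1809.

0.1809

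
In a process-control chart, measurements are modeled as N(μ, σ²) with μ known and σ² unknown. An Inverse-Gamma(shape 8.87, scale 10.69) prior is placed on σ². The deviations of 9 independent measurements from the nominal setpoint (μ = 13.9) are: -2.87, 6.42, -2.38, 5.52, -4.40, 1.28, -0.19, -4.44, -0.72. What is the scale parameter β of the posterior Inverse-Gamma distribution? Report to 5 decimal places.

74.11730

With known mean μ and an Inverse-Gamma(α, β) prior on σ², the Normal likelihood is conjugate: posterior is Inv-Gamma(α + n/2, β + Σ(xᵢ−μ)²/2).
Σ(xᵢ−μ)² = (-2.87)² + (6.42)² + (-2.38)² + (5.52)² + (-4.40)² + (1.28)² + (-0.19)² + (-4.44)² + (-0.72)² = 126.8546.
Posterior: Inv-Gamma(8.87 + 9/2, 10.69 + 126.8546/2) = Inv-Gamma(13.37, 74.11730).
Posterior β = 74.11730.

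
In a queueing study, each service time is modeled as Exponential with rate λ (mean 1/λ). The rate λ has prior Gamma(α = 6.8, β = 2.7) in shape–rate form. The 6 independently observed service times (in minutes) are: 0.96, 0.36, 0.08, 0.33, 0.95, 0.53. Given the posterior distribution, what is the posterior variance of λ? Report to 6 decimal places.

With a Gamma(shape α, rate β) prior on the exponential rate λ, the posterior after n observations with total T = Σxᵢ is Gamma(α+n, β+T).
Sum of observations T = 3.21 minutes; n = 6.
Posterior: Gamma(6.8+6, 2.7+3.21) = Gamma(12.8, 5.91).
Var = α/β² = 0.366467.

0.366467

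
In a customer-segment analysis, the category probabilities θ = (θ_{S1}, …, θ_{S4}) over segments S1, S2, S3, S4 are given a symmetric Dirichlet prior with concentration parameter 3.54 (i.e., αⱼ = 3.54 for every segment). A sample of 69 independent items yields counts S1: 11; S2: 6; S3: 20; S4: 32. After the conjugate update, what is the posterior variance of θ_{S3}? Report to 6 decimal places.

0.002411

The Dirichlet prior is conjugate to the Multinomial likelihood: each posterior αⱼ = prior αⱼ + observed count nⱼ.
Posterior concentration: (14.54, 9.54, 23.54, 35.54), total = 83.16.
Var[θ_j] = α_j(Σα−α_j)/((Σα)²(Σα+1)) = 23.54·59.62/(83.16²·84.16) = 0.002411.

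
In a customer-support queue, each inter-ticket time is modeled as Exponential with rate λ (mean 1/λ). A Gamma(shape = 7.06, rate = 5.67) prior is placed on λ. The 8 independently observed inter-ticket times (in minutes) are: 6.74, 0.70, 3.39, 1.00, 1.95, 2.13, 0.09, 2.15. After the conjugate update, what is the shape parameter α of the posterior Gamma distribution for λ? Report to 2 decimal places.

15.06

With a Gamma(shape α, rate β) prior on the exponential rate λ, the posterior after n observations with total T = Σxᵢ is Gamma(α+n, β+T).
Sum of observations T = 18.15 minutes; n = 8.
Posterior: Gamma(7.06+8, 5.67+18.15) = Gamma(15.06, 23.82).
Posterior α = 15.06.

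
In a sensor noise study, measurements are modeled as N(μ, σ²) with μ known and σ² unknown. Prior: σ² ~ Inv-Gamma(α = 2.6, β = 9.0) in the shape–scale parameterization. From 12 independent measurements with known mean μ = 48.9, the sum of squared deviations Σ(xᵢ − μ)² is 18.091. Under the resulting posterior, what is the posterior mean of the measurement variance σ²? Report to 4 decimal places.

With known mean μ and an Inverse-Gamma(α, β) prior on σ², the Normal likelihood is conjugate: posterior is Inv-Gamma(α + n/2, β + Σ(xᵢ−μ)²/2).
Posterior: Inv-Gamma(2.6 + 12/2, 9.0 + 18.091/2) = Inv-Gamma(8.60, 18.0455).
E[σ²|data] = β/(α−1) = 18.0455/7.60 = 2.3744.

2.3744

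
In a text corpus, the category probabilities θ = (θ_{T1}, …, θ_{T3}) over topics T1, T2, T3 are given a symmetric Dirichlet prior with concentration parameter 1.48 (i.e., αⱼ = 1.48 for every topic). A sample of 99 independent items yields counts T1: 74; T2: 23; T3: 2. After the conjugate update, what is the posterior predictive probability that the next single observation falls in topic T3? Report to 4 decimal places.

The Dirichlet prior is conjugate to the Multinomial likelihood: each posterior αⱼ = prior αⱼ + observed count nⱼ.
Posterior concentration: (75.48, 24.48, 3.48), total = 103.44.
P(next = T3 | data) = α_{T3}/Σα = 0.0336.

0.0336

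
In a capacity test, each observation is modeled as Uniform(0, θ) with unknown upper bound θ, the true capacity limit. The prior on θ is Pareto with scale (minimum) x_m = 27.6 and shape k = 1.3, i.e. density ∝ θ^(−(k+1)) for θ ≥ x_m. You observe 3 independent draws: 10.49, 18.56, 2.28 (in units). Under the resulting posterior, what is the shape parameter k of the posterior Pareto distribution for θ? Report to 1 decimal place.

A Pareto(scale x_m, shape k) prior on the upper bound θ of Uniform(0, θ) is conjugate: posterior is Pareto(max(x_m, max xᵢ), k + n).
Sample maximum = 18.56; prior scale x_m = 27.6 → posterior scale = max = 27.60.
Posterior shape = 1.3 + 3 = 4.3.
Posterior shape k = 4.3.

4.3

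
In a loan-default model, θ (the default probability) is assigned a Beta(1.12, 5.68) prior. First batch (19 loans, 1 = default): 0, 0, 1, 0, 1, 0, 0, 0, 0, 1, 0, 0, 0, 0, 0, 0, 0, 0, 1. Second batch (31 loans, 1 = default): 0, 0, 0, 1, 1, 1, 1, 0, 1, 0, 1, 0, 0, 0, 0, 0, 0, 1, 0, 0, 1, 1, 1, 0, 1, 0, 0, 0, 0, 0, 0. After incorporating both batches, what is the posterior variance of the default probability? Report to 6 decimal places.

0.003517

The Beta prior is conjugate to a Binomial/Bernoulli likelihood; the update adds successes to α and failures to β.
After batch 1: Beta(1.12+4, 5.68+15) = Beta(5.12, 20.68).
After batch 2: Beta(5.12+11, 20.68+20) = Beta(16.12, 40.68).
Var = αβ/((α+β)²(α+β+1)) = 16.12·40.68/(56.80²·57.80) = 0.003517.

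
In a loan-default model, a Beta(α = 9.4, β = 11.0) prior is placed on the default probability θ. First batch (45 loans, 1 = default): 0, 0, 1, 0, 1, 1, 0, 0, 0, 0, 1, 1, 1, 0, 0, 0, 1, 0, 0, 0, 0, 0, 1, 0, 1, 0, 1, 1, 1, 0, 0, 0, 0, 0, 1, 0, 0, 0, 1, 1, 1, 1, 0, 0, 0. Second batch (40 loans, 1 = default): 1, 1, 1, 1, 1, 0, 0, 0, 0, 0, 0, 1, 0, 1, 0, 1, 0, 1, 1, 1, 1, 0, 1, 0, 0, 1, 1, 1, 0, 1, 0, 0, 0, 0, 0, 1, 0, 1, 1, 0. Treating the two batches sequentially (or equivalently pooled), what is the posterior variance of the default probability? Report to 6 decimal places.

The Beta prior is conjugate to a Binomial/Bernoulli likelihood; the update adds successes to α and failures to β.
After batch 1: Beta(9.4+17, 11.0+28) = Beta(26.4, 39.0).
After batch 2: Beta(26.4+20, 39.0+20) = Beta(46.4, 59.0).
Var = αβ/((α+β)²(α+β+1)) = 46.4·59.0/(105.4²·106.4) = 0.002316.

0.002316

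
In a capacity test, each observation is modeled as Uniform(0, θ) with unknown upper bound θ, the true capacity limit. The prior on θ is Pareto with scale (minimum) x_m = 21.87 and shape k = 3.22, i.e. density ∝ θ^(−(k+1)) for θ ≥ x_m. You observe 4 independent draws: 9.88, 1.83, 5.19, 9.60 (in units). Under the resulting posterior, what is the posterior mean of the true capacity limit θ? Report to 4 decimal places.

A Pareto(scale x_m, shape k) prior on the upper bound θ of Uniform(0, θ) is conjugate: posterior is Pareto(max(x_m, max xᵢ), k + n).
Sample maximum = 9.88; prior scale x_m = 21.87 → posterior scale = max = 21.87.
Posterior shape = 3.22 + 4 = 7.22.
E[θ|data] = k·x_m/(k−1) = 7.22·21.87/6.22 = 25.3861.

25.3861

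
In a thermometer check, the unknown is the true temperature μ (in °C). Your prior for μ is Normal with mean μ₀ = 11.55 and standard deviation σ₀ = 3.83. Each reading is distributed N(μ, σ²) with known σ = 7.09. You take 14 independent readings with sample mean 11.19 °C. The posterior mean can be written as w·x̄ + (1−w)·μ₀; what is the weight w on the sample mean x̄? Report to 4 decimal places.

0.8034

For Normal data with known variance σ², a Normal(μ₀, σ₀²) prior on μ is conjugate. Posterior precision = 1/σ₀² + n/σ²; posterior mean is the precision-weighted average of μ₀ and x̄.
σ₀² = 3.83² = 14.6689, σ² = 7.09² = 50.2681. Prior precision 1/σ₀² = 1/14.6689; data precision n/σ² = 14/50.2681.
w = (n/σ²)/(1/σ₀² + n/σ²) = n·σ₀²/(σ² + n·σ₀²) = 14·14.6689/(50.2681 + 14·14.6689) = 205.3646/255.6327 = 0.8034.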